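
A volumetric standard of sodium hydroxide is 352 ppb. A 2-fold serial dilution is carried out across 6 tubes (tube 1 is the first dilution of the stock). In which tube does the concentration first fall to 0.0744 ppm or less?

tube 3

Tube n has concentration 352 ppb / 2ⁿ.
Need 2ⁿ ≥ 352 ppb / 0.0744 ppm = 4.73, so n ≥ 2.24.
First such tube: n = 3.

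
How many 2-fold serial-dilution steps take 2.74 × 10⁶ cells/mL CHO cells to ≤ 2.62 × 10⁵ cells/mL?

4

Need 2ⁿ ≥ 10.5, so n ≥ log(10.5)/log(2) = 3.39.
Minimum whole steps: n = 4.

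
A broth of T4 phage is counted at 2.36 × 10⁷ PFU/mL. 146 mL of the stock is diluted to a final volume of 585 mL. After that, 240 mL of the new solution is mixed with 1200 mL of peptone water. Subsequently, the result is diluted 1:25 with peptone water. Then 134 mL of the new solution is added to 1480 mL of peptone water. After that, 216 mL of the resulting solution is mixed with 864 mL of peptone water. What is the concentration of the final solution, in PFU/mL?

Overall dilution factor = 4.007 × 6 × 25 × 12.04 × 5 = 3.62 × 10⁴.
2.36 × 10⁷ PFU/mL / 3.62 × 10⁴ = 652 PFU/mL.

652 PFU/mL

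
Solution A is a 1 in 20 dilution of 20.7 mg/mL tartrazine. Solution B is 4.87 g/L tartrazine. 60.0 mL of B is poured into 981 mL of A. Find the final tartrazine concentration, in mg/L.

C_A = 20.7 mg/mL / 20 = 1.03 mg/mL.
C_B = 4.87 g/L = 4.87 mg/mL.
C_mix = (C_A·V_A + C_B·V_B)/(V_A + V_B) = (1.03×981 + 4.87×60.0) / 1041 = 1.26 mg/mL = 1260 mg/L.

1260 mg/L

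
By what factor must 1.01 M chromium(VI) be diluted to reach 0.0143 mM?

Factor = C₀/C_target = 1.01 M / 0.0143 mM = 7.06 × 10⁴.

7.06 × 10⁴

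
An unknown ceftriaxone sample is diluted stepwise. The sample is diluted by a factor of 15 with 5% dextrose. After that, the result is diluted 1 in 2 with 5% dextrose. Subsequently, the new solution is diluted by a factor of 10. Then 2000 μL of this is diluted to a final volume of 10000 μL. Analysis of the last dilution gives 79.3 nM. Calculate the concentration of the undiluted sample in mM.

Overall dilution factor = 15 × 2 × 10 × 5 = 1500.
Original = 79.3 nM × 1500 = 1.19 × 10⁵ nM = 0.119 mM.

0.119 mM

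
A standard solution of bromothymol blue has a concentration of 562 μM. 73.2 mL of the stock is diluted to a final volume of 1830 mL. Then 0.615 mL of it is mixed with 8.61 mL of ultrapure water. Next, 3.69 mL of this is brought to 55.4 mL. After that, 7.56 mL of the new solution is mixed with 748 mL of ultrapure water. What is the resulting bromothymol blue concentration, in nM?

0.999 nM

Overall dilution factor = 25 × 15 × 15.01 × 99.94 = 5.63 × 10⁵.
562 μM / 5.63 × 10⁵ = 9.99 × 10⁻⁴ μM = 0.999 nM.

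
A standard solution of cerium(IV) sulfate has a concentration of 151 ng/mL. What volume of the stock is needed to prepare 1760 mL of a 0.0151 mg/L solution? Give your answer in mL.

176 mL

0.0151 mg/L = 15.1 ng/mL.
V₁ = C₂V₂/C₁ = 15.1 × 1760 / 151 = 176 mL.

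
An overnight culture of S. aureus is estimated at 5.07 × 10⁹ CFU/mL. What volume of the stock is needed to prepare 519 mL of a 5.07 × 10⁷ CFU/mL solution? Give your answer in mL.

5.19 mL

V₁ = C₂V₂/C₁ = 5.07 × 10⁷ × 519 / 5.07 × 10⁹ = 5.19 mL.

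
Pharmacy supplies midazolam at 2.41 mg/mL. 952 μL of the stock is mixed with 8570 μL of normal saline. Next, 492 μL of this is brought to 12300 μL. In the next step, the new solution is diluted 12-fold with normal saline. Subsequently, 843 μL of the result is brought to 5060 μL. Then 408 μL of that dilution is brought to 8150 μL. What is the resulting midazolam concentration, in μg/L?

Overall dilution factor = 10.00 × 25 × 12 × 6.002 × 19.98 = 3.60 × 10⁵.
2.41 mg/mL / 3.60 × 10⁵ = 6.70 × 10⁻⁶ mg/mL = 6.70 μg/L.

6.70 μg/L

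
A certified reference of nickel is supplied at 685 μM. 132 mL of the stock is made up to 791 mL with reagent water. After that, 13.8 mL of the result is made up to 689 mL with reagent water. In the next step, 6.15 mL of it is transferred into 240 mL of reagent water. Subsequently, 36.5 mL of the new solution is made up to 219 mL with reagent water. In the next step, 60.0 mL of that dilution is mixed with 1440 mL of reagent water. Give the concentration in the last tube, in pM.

Overall dilution factor = 5.992 × 49.93 × 40.02 × 6 × 25 = 1.80 × 10⁶.
685 μM / 1.80 × 10⁶ = 3.81 × 10⁻⁴ μM = 381 pM.

381 pM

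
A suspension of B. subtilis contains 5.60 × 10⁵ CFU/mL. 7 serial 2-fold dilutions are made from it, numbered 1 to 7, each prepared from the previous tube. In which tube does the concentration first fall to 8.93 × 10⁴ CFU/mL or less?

Tube n has concentration 5.60 × 10⁵ CFU/mL / 2ⁿ.
Need 2ⁿ ≥ 5.60 × 10⁵ CFU/mL / 8.93 × 10⁴ CFU/mL = 6.27, so n ≥ 2.65.
First such tube: n = 3.

tube 3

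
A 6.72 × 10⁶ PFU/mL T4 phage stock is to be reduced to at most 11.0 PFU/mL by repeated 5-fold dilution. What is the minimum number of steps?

9

Need 5ⁿ ≥ 6.11 × 10⁵, so n ≥ log(6.11 × 10⁵)/log(5) = 8.28.
Minimum whole steps: n = 9.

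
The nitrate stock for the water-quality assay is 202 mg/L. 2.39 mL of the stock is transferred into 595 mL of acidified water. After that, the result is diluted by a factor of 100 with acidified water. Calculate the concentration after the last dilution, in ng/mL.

Overall dilution factor = 250.0 × 100 = 2.50 × 10⁴.
202 mg/L / 2.50 × 10⁴ = 8.08 × 10⁻³ mg/L = 8.08 ng/mL.

8.08 ng/mL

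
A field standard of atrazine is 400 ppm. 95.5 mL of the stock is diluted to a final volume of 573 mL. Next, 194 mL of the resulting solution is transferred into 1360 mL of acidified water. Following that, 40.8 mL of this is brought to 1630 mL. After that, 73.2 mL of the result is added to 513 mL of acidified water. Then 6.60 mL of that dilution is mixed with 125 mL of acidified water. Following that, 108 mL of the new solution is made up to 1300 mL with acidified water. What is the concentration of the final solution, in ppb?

0.108 ppb

Overall dilution factor = 6 × 8.010 × 39.95 × 8.008 × 19.94 × 12.04 = 3.69 × 10⁶.
400 ppm / 3.69 × 10⁶ = 1.08 × 10⁻⁴ ppm = 0.108 ppb.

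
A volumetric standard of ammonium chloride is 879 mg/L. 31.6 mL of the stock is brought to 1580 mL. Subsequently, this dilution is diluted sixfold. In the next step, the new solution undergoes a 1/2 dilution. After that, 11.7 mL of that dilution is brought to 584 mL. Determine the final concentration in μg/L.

29.4 μg/L

Overall dilution factor = 50 × 6 × 2 × 49.91 = 2.99 × 10⁴.
879 mg/L / 2.99 × 10⁴ = 0.0294 mg/L = 29.4 μg/L.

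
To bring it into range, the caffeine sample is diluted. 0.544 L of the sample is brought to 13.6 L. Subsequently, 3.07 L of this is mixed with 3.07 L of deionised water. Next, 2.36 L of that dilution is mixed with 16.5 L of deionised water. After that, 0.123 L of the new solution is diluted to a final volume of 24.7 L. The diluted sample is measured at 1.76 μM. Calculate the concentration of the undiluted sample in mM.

Overall dilution factor = 25 × 2 × 7.992 × 200.8 = 8.02 × 10⁴.
Original = 1.76 μM × 8.02 × 10⁴ = 1.41 × 10⁵ μM = 141 mM.

141 mM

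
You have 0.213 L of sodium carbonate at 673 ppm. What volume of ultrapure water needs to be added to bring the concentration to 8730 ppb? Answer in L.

8730 ppb = 8.73 ppm.
V₂ = C₁V₁/C₂ = 673 × 0.213 / 8.73 = 16.4 L.
Diluent to add = V₂ − V₁ = 16.4 − 0.213 = 16.2 L.

16.2 L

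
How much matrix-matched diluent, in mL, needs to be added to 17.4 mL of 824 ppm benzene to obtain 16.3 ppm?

V₂ = C₁V₁/C₂ = 824 × 17.4 / 16.3 = 880 mL.
Diluent to add = V₂ − V₁ = 880 − 17.4 = 862 mL.

862 mL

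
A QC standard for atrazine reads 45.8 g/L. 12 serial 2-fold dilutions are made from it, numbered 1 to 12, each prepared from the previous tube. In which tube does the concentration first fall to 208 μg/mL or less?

tube 8

Tube n has concentration 45.8 g/L / 2ⁿ.
Need 2ⁿ ≥ 45.8 g/L / 208 μg/mL = 220, so n ≥ 7.78.
First such tube: n = 8.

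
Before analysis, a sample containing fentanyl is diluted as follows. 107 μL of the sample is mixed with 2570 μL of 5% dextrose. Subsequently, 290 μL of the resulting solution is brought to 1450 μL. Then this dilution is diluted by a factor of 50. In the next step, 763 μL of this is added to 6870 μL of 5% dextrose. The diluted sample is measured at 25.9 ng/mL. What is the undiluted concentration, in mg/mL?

1.62 mg/mL

Overall dilution factor = 25.02 × 5 × 50 × 10.00 = 6.26 × 10⁴.
Original = 25.9 ng/mL × 6.26 × 10⁴ = 1.62 × 10⁶ ng/mL = 1.62 mg/mL.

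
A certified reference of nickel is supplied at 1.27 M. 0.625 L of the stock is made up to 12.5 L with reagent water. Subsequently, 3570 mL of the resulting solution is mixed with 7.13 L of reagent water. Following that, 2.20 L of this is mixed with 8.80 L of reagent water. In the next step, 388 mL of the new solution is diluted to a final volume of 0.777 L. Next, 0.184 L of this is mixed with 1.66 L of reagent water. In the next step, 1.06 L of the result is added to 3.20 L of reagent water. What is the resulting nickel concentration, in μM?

52.5 μM

Overall dilution factor = 20 × 2.997 × 5 × 2.003 × 10.02 × 4.019 = 2.42 × 10⁴.
1.27 M / 2.42 × 10⁴ = 5.25 × 10⁻⁵ M = 52.5 μM.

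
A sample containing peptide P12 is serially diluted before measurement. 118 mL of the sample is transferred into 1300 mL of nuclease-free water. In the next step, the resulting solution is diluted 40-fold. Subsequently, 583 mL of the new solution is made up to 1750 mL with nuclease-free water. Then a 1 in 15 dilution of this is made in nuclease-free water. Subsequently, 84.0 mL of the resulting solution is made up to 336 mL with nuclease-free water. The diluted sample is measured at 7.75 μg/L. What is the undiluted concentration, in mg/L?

671 mg/L

Overall dilution factor = 12.02 × 40 × 3.002 × 15 × 4 = 8.66 × 10⁴.
Original = 7.75 μg/L × 8.66 × 10⁴ = 6.71 × 10⁵ μg/L = 671 mg/L.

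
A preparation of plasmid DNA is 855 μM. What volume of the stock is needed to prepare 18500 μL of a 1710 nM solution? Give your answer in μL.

1710 nM = 1.71 μM.
V₁ = C₂V₂/C₁ = 1.71 × 18500 / 855 = 37.0 μL.

37.0 μL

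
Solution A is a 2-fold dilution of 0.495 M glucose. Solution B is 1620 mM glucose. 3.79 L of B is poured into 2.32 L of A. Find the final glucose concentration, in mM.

1100 mM

C_A = 0.495 M / 2 = 0.247 M.
C_B = 1620 mM = 1.62 M.
C_mix = (C_A·V_A + C_B·V_B)/(V_A + V_B) = (0.247×2.32 + 1.62×3.79) / 6.110 = 1.10 M = 1100 mM.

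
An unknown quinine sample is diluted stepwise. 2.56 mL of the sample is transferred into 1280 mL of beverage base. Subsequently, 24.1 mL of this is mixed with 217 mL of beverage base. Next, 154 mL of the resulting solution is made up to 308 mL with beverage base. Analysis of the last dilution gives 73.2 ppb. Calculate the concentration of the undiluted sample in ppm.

734 ppm

Overall dilution factor = 501 × 10.00 × 2 = 1.00 × 10⁴.
Original = 73.2 ppb × 1.00 × 10⁴ = 7.34 × 10⁵ ppb = 734 ppm.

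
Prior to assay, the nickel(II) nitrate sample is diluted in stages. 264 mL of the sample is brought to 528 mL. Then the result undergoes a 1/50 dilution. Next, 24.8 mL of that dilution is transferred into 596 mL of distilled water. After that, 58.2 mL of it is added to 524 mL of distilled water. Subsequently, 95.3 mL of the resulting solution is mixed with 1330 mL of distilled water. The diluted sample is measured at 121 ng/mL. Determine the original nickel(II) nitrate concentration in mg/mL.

Overall dilution factor = 2 × 50 × 25.03 × 10.00 × 14.96 = 3.75 × 10⁵.
Original = 121 ng/mL × 3.75 × 10⁵ = 4.53 × 10⁷ ng/mL = 45.3 mg/mL.

45.3 mg/mL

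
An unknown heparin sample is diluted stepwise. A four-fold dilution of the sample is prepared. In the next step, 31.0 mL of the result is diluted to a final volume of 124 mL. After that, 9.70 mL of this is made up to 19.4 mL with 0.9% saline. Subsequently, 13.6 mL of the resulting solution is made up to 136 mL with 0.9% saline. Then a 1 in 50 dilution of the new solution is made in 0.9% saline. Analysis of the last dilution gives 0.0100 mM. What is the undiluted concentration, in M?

0.160 M

Overall dilution factor = 4 × 4 × 2 × 10 × 50 = 1.60 × 10⁴.
Original = 0.0100 mM × 1.60 × 10⁴ = 160 mM = 0.160 M.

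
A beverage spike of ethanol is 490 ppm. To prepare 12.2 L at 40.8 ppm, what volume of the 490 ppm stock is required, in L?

1.02 L

V₁ = C₂V₂/C₁ = 40.8 × 12.2 / 490 = 1.02 L.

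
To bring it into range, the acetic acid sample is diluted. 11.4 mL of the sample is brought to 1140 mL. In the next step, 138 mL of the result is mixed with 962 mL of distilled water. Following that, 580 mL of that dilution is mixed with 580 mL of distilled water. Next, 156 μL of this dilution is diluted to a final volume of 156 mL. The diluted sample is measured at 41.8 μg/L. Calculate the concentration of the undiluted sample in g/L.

66.6 g/L

Overall dilution factor = 100 × 7.971 × 2 × 1000 = 1.59 × 10⁶.
Original = 41.8 μg/L × 1.59 × 10⁶ = 6.66 × 10⁷ μg/L = 66.6 g/L.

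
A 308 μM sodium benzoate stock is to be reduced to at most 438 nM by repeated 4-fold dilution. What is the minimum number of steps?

5

Need 4ⁿ ≥ 703, so n ≥ log(703)/log(4) = 4.73.
Minimum whole steps: n = 5.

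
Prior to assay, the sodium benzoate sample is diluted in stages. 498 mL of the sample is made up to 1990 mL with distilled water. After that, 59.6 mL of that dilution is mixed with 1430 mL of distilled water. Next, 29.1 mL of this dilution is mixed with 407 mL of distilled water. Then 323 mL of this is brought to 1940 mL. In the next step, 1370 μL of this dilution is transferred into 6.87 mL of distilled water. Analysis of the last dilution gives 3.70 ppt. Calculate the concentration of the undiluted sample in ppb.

Overall dilution factor = 3.996 × 24.99 × 14.99 × 6.006 × 6.015 = 5.41 × 10⁴.
Original = 3.70 ppt × 5.41 × 10⁴ = 2.00 × 10⁵ ppt = 200 ppb.

200 ppb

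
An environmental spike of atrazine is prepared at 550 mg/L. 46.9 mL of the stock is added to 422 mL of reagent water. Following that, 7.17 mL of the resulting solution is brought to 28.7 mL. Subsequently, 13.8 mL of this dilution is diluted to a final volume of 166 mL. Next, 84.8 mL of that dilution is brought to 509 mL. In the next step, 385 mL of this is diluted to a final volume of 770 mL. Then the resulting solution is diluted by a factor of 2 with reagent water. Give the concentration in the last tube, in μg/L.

Overall dilution factor = 9.998 × 4.003 × 12.03 × 6.002 × 2 × 2 = 1.16 × 10⁴.
550 mg/L / 1.16 × 10⁴ = 0.0476 mg/L = 47.6 μg/L.

47.6 μg/L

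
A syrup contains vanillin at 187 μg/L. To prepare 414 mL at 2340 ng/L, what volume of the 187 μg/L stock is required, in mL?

5.18 mL

2340 ng/L = 2.34 μg/L.
V₁ = C₂V₂/C₁ = 2.34 × 414 / 187 = 5.18 mL.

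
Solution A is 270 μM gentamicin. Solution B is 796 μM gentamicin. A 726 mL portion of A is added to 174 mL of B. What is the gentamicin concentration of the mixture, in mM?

C_mix = (C_A·V_A + C_B·V_B)/(V_A + V_B) = (270×726 + 796×174) / 900.0 = 372 μM = 0.372 mM.

0.372 mM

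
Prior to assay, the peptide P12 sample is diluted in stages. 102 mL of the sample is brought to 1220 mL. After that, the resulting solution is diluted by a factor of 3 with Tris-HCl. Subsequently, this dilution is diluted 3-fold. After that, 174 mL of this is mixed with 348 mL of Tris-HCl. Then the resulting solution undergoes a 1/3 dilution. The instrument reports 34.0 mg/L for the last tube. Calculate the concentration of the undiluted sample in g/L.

32.9 g/L

Overall dilution factor = 11.96 × 3 × 3 × 3 × 3 = 969.
Original = 34.0 mg/L × 969 = 3.29 × 10⁴ mg/L = 32.9 g/L.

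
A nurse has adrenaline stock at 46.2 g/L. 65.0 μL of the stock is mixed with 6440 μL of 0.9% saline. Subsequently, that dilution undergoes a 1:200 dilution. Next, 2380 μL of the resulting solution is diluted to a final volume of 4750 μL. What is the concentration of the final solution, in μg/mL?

1.16 μg/mL

Overall dilution factor = 100.1 × 200 × 1.996 = 3.99 × 10⁴.
46.2 g/L / 3.99 × 10⁴ = 1.16 × 10⁻³ g/L = 1.16 μg/mL.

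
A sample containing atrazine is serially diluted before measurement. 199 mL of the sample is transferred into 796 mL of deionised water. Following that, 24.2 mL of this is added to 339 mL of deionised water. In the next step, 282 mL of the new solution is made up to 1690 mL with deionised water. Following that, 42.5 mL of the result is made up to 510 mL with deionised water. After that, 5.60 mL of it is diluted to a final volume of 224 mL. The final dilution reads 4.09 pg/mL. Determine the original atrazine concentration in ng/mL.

883 ng/mL

Overall dilution factor = 5 × 15.01 × 5.993 × 12 × 40 = 2.16 × 10⁵.
Original = 4.09 pg/mL × 2.16 × 10⁵ = 8.83 × 10⁵ pg/mL = 883 ng/mL.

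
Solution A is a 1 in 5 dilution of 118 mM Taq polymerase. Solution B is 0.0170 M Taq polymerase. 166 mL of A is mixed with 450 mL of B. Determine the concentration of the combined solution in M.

0.0188 M

C_A = 118 mM / 5 = 23.6 mM.
C_B = 0.0170 M = 17.0 mM.
C_mix = (C_A·V_A + C_B·V_B)/(V_A + V_B) = (23.6×166 + 17.0×450) / 616.0 = 18.8 mM = 0.0188 M.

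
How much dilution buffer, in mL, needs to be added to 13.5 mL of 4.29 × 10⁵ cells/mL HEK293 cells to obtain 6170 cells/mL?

V₂ = C₁V₁/C₂ = 4.29 × 10⁵ × 13.5 / 6170 = 939 mL.
Diluent to add = V₂ − V₁ = 939 − 13.5 = 925 mL.

925 mL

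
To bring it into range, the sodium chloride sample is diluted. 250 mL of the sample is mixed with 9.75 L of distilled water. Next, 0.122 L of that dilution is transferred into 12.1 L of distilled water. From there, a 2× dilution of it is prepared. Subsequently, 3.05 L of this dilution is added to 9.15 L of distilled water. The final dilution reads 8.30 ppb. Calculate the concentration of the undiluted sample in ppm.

266 ppm

Overall dilution factor = 40 × 100.2 × 2 × 4 = 3.21 × 10⁴.
Original = 8.30 ppb × 3.21 × 10⁴ = 2.66 × 10⁵ ppb = 266 ppm.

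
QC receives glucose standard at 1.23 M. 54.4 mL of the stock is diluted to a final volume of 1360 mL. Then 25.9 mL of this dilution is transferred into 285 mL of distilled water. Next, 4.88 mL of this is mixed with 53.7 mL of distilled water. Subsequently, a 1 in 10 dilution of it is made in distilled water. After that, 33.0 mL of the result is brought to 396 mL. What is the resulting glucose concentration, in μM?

2.85 μM

Overall dilution factor = 25 × 12.00 × 12.00 × 10 × 12 = 4.32 × 10⁵.
1.23 M / 4.32 × 10⁵ = 2.85 × 10⁻⁶ M = 2.85 μM.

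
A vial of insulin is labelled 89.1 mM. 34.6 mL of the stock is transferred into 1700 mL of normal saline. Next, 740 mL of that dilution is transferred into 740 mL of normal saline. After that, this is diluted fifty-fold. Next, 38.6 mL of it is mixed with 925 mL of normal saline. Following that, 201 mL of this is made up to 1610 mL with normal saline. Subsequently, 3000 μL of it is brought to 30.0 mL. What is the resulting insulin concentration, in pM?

Overall dilution factor = 50.13 × 2 × 50 × 24.96 × 8.010 × 10 = 1.00 × 10⁷.
89.1 mM / 1.00 × 10⁷ = 8.89 × 10⁻⁶ mM = 8890 pM.

8890 pM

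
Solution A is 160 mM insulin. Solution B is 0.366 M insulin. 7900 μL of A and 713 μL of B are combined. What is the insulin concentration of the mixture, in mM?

177 mM

C_B = 0.366 M = 366 mM.
C_mix = (C_A·V_A + C_B·V_B)/(V_A + V_B) = (160×7900 + 366×713) / 8613 = 177 mM.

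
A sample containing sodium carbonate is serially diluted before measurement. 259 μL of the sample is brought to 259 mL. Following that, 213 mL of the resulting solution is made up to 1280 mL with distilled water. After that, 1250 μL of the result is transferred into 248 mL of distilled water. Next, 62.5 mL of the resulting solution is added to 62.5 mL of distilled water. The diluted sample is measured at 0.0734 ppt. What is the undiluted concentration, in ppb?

Overall dilution factor = 1000 × 6.009 × 199.4 × 2 = 2.40 × 10⁶.
Original = 0.0734 ppt × 2.40 × 10⁶ = 1.76 × 10⁵ ppt = 176 ppb.

176 ppb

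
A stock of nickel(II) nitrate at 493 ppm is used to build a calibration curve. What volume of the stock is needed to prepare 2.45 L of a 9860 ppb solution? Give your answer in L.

9860 ppb = 9.86 ppm.
V₁ = C₂V₂/C₁ = 9.86 × 2.45 / 493 = 0.0490 L.

0.0490 L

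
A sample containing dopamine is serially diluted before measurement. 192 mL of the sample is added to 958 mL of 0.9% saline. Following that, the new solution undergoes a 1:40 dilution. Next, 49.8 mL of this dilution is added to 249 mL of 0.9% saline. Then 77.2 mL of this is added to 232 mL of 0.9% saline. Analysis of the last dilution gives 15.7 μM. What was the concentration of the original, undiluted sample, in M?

Overall dilution factor = 5.990 × 40 × 6 × 4.005 = 5757.
Original = 15.7 μM × 5757 = 9.04 × 10⁴ μM = 0.0904 M.

0.0904 M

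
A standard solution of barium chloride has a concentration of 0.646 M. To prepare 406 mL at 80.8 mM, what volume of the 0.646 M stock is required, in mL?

80.8 mM = 0.0808 M.
V₁ = C₂V₂/C₁ = 0.0808 × 406 / 0.646 = 50.8 mL.

50.8 mL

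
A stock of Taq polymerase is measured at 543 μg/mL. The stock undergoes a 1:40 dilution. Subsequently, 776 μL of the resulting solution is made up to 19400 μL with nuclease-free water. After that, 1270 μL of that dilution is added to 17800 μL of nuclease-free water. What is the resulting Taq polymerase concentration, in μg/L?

Overall dilution factor = 40 × 25 × 15.02 = 1.50 × 10⁴.
543 μg/mL / 1.50 × 10⁴ = 0.0362 μg/mL = 36.2 μg/L.

36.2 μg/L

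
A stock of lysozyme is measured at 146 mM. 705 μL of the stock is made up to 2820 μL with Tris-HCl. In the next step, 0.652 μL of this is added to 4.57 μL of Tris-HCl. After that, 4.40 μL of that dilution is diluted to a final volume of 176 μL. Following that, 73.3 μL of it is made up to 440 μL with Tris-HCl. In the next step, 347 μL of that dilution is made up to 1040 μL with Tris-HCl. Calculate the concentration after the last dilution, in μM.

6.33 μM

Overall dilution factor = 4 × 8.009 × 40 × 6.003 × 2.997 = 2.31 × 10⁴.
146 mM / 2.31 × 10⁴ = 6.33 × 10⁻³ mM = 6.33 μM.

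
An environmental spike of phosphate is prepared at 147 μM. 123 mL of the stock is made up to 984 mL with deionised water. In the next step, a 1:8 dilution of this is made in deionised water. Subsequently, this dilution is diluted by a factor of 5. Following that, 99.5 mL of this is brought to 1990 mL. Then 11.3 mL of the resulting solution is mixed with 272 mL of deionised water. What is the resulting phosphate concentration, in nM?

Overall dilution factor = 8 × 8 × 5 × 20 × 25.07 = 1.60 × 10⁵.
147 μM / 1.60 × 10⁵ = 9.16 × 10⁻⁴ μM = 0.916 nM.

0.916 nM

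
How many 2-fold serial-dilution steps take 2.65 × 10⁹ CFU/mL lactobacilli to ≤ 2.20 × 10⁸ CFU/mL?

4

Need 2ⁿ ≥ 12.0, so n ≥ log(12.0)/log(2) = 3.59.
Minimum whole steps: n = 4.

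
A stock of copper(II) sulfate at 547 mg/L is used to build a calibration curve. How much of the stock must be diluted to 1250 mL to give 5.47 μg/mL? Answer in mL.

5.47 μg/mL = 5.47 mg/L.
V₁ = C₂V₂/C₁ = 5.47 × 1250 / 547 = 12.5 mL.

12.5 mL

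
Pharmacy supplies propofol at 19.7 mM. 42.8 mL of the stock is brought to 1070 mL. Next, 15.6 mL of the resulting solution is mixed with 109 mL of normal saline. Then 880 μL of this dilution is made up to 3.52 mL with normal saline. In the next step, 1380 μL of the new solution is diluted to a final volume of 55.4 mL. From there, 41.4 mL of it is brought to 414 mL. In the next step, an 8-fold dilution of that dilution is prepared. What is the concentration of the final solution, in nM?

7.68 nM

Overall dilution factor = 25 × 7.987 × 4 × 40.14 × 10 × 8 = 2.57 × 10⁶.
19.7 mM / 2.57 × 10⁶ = 7.68 × 10⁻⁶ mM = 7.68 nM.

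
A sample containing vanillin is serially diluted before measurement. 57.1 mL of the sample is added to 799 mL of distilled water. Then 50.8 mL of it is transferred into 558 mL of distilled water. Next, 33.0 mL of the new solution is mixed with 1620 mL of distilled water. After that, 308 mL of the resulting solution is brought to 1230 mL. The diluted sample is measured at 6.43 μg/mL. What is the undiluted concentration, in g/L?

231 g/L

Overall dilution factor = 14.99 × 11.98 × 50.09 × 3.994 = 3.59 × 10⁴.
Original = 6.43 μg/mL × 3.59 × 10⁴ = 2.31 × 10⁵ μg/mL = 231 g/L.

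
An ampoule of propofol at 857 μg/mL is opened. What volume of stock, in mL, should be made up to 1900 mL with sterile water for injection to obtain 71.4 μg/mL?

158 mL

V₁ = C₂V₂/C₁ = 71.4 × 1900 / 857 = 158 mL.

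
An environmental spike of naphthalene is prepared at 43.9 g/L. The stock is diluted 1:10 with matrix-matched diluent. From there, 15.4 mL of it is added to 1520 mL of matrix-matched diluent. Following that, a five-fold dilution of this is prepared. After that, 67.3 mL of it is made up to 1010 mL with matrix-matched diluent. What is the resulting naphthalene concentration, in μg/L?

Overall dilution factor = 10 × 99.70 × 5 × 15.01 = 7.48 × 10⁴.
43.9 g/L / 7.48 × 10⁴ = 5.87 × 10⁻⁴ g/L = 587 μg/L.

587 μg/L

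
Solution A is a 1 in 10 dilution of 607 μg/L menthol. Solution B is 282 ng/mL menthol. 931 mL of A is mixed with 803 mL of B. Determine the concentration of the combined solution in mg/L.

0.163 mg/L

C_A = 607 μg/L / 10 = 60.7 μg/L.
C_B = 282 ng/mL = 282 μg/L.
C_mix = (C_A·V_A + C_B·V_B)/(V_A + V_B) = (60.7×931 + 282×803) / 1734 = 163 μg/L = 0.163 mg/L.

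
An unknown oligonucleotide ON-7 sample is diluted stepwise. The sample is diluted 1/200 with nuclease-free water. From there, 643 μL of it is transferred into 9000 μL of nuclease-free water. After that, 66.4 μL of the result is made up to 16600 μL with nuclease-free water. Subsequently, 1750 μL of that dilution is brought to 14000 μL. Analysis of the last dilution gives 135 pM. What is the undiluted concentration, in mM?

Overall dilution factor = 200 × 15.00 × 250 × 8 = 6.00 × 10⁶.
Original = 135 pM × 6.00 × 10⁶ = 8.10 × 10⁸ pM = 0.810 mM.

0.810 mM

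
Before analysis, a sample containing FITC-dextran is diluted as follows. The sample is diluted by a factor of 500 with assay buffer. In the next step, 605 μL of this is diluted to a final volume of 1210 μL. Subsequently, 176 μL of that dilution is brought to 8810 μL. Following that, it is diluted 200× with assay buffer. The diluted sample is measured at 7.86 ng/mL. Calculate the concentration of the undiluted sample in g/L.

78.7 g/L

Overall dilution factor = 500 × 2 × 50.06 × 200 = 1.00 × 10⁷.
Original = 7.86 ng/mL × 1.00 × 10⁷ = 7.87 × 10⁷ ng/mL = 78.7 g/L.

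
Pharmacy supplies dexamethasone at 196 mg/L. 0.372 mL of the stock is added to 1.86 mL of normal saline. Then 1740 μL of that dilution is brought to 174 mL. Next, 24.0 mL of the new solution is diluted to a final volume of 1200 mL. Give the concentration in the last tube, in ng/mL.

6.53 ng/mL

Overall dilution factor = 6 × 100 × 50 = 3.00 × 10⁴.
196 mg/L / 3.00 × 10⁴ = 6.53 × 10⁻³ mg/L = 6.53 ng/mL.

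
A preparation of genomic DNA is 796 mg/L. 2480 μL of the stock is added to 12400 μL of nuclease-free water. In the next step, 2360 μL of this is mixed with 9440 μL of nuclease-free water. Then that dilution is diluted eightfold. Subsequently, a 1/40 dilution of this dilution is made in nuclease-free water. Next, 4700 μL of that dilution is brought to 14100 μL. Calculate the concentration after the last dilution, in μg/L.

27.6 μg/L

Overall dilution factor = 6 × 5 × 8 × 40 × 3 = 2.88 × 10⁴.
796 mg/L / 2.88 × 10⁴ = 0.0276 mg/L = 27.6 μg/L.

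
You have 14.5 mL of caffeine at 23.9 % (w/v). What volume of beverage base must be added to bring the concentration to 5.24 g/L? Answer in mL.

5.24 g/L = 0.524 % (w/v).
V₂ = C₁V₁/C₂ = 23.9 × 14.5 / 0.524 = 661 mL.
Diluent to add = V₂ − V₁ = 661 − 14.5 = 647 mL.

647 mL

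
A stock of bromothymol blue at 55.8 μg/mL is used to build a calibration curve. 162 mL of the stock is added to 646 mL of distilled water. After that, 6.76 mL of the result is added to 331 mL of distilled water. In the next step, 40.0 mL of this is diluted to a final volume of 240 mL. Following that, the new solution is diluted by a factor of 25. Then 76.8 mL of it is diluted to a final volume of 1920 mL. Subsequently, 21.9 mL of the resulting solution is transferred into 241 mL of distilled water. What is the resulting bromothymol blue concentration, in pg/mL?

Overall dilution factor = 4.988 × 49.96 × 6 × 25 × 25 × 12.00 = 1.12 × 10⁷.
55.8 μg/mL / 1.12 × 10⁷ = 4.97 × 10⁻⁶ μg/mL = 4.97 pg/mL.

4.97 pg/mL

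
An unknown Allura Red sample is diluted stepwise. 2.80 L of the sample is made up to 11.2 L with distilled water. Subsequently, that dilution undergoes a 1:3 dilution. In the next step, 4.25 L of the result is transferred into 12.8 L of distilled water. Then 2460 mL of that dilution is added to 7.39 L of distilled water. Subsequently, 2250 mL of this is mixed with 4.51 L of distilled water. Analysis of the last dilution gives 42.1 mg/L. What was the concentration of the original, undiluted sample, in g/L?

24.4 g/L

Overall dilution factor = 4 × 3 × 4.012 × 4.004 × 3.004 = 579.
Original = 42.1 mg/L × 579 = 2.44 × 10⁴ mg/L = 24.4 g/L.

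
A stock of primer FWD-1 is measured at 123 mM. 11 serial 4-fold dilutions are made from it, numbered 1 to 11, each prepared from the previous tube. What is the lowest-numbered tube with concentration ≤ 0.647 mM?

tube 4

Tube n has concentration 123 mM / 4ⁿ.
Need 4ⁿ ≥ 123 mM / 0.647 mM = 190, so n ≥ 3.79.
First such tube: n = 4.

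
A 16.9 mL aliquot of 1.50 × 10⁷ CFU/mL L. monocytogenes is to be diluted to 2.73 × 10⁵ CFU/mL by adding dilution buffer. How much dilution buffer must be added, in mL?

V₂ = C₁V₁/C₂ = 1.50 × 10⁷ × 16.9 / 2.73 × 10⁵ = 929 mL.
Diluent to add = V₂ − V₁ = 929 − 16.9 = 912 mL.

912 mL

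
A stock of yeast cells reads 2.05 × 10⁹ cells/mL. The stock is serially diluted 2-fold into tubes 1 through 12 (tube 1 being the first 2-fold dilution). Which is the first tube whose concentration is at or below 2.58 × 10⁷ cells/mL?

tube 7

Tube n has concentration 2.05 × 10⁹ cells/mL / 2ⁿ.
Need 2ⁿ ≥ 2.05 × 10⁹ cells/mL / 2.58 × 10⁷ cells/mL = 79.5, so n ≥ 6.31.
First such tube: n = 7.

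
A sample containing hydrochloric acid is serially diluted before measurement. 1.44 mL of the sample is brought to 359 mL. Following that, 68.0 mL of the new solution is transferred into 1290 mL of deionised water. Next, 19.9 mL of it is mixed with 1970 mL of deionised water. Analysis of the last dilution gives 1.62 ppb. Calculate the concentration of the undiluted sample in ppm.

Overall dilution factor = 249.3 × 19.97 × 99.99 = 4.98 × 10⁵.
Original = 1.62 ppb × 4.98 × 10⁵ = 8.07 × 10⁵ ppb = 807 ppm.

807 ppm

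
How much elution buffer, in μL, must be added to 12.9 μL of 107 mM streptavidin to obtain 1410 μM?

1410 μM = 1.41 mM.
V₂ = C₁V₁/C₂ = 107 × 12.9 / 1.41 = 979 μL.
Diluent to add = V₂ − V₁ = 979 − 12.9 = 966 μL.

966 μL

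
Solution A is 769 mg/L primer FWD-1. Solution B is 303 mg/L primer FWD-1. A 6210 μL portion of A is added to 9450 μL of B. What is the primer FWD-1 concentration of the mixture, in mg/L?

488 mg/L

C_mix = (C_A·V_A + C_B·V_B)/(V_A + V_B) = (769×6210 + 303×9450) / 15660 = 488 mg/L.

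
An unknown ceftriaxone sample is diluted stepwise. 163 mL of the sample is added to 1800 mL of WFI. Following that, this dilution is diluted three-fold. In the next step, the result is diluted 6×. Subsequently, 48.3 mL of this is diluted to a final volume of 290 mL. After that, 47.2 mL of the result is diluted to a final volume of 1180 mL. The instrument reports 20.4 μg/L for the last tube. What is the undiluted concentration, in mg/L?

Overall dilution factor = 12.04 × 3 × 6 × 6.004 × 25 = 3.25 × 10⁴.
Original = 20.4 μg/L × 3.25 × 10⁴ = 6.64 × 10⁵ μg/L = 664 mg/L.

664 mg/L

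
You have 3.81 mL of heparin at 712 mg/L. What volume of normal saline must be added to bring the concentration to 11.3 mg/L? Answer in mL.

236 mL

V₂ = C₁V₁/C₂ = 712 × 3.81 / 11.3 = 240 mL.
Diluent to add = V₂ − V₁ = 240 − 3.81 = 236 mL.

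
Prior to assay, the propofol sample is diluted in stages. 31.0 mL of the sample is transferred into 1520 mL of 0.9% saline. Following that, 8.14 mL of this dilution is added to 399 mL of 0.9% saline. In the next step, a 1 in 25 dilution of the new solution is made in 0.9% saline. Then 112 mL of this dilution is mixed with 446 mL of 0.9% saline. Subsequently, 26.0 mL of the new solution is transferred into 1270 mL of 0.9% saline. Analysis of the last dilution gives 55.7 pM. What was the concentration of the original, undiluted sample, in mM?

Overall dilution factor = 50.03 × 50.02 × 25 × 4.982 × 49.85 = 1.55 × 10⁷.
Original = 55.7 pM × 1.55 × 10⁷ = 8.65 × 10⁸ pM = 0.865 mM.

0.865 mM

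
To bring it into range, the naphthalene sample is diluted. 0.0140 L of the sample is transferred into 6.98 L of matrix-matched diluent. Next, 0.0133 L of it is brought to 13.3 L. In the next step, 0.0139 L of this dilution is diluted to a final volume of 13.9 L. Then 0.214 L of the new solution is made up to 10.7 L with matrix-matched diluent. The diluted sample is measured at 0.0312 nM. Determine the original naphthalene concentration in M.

0.779 M

Overall dilution factor = 499.6 × 1000 × 1000 × 50 = 2.50 × 10¹⁰.
Original = 0.0312 nM × 2.50 × 10¹⁰ = 7.79 × 10⁸ nM = 0.779 M.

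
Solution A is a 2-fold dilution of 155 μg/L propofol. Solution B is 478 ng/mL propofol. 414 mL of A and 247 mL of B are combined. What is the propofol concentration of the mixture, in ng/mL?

227 ng/mL

C_A = 155 μg/L / 2 = 77.5 μg/L.
C_B = 478 ng/mL = 478 μg/L.
C_mix = (C_A·V_A + C_B·V_B)/(V_A + V_B) = (77.5×414 + 478×247) / 661.0 = 227 μg/L = 227 ng/mL.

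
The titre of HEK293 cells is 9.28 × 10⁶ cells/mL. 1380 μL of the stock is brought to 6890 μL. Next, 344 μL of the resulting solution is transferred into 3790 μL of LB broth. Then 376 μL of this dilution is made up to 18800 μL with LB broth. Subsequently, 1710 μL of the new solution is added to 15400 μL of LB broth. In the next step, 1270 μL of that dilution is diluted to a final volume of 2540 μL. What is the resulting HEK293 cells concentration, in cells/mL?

Overall dilution factor = 4.993 × 12.02 × 50 × 10.01 × 2 = 6.00 × 10⁴.
9.28 × 10⁶ cells/mL / 6.00 × 10⁴ = 155 cells/mL.

155 cells/mL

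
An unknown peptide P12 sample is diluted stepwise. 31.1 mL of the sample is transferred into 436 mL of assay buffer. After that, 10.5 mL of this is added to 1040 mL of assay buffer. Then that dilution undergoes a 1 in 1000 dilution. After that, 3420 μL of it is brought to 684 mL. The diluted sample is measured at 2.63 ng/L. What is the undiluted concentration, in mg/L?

Overall dilution factor = 15.02 × 100.0 × 1000 × 200 = 3.01 × 10⁸.
Original = 2.63 ng/L × 3.01 × 10⁸ = 7.90 × 10⁸ ng/L = 790 mg/L.

790 mg/L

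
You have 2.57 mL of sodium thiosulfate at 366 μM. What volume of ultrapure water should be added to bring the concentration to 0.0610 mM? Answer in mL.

12.8 mL

0.0610 mM = 61.0 μM.
V₂ = C₁V₁/C₂ = 366 × 2.57 / 61.0 = 15.4 mL.
Diluent to add = V₂ − V₁ = 15.4 − 2.57 = 12.8 mL.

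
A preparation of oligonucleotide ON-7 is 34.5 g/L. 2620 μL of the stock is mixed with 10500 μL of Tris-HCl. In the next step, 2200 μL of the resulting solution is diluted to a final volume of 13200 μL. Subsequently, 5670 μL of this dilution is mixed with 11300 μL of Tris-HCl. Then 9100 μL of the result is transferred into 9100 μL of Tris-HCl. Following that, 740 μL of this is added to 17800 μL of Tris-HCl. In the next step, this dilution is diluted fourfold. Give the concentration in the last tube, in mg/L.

1.91 mg/L

Overall dilution factor = 5.008 × 6 × 2.993 × 2 × 25.05 × 4 = 1.80 × 10⁴.
34.5 g/L / 1.80 × 10⁴ = 1.91 × 10⁻³ g/L = 1.91 mg/L.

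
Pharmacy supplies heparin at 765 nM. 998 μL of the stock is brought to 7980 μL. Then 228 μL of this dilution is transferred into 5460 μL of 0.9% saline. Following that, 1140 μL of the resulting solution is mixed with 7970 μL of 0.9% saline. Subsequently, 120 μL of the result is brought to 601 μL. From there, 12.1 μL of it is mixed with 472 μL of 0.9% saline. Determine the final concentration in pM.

2.40 pM

Overall dilution factor = 7.996 × 24.95 × 7.991 × 5.008 × 40.01 = 3.19 × 10⁵.
765 nM / 3.19 × 10⁵ = 2.40 × 10⁻³ nM = 2.40 pM.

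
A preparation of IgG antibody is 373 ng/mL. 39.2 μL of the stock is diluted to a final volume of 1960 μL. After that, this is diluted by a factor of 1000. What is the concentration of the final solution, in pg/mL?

7.46 pg/mL

Overall dilution factor = 50 × 1000 = 5.00 × 10⁴.
373 ng/mL / 5.00 × 10⁴ = 7.46 × 10⁻³ ng/mL = 7.46 pg/mL.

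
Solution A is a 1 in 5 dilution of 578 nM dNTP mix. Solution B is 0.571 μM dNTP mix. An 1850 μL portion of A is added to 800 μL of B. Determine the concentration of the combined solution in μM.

C_A = 578 nM / 5 = 116 nM.
C_B = 0.571 μM = 571 nM.
C_mix = (C_A·V_A + C_B·V_B)/(V_A + V_B) = (116×1850 + 571×800) / 2650 = 253 nM = 0.253 μM.

0.253 μM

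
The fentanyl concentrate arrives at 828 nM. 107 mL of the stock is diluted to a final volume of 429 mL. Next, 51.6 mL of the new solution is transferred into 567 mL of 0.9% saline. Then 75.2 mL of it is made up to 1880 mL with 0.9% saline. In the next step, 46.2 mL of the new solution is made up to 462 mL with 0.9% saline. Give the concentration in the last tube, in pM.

Overall dilution factor = 4.009 × 11.99 × 25 × 10 = 1.20 × 10⁴.
828 nM / 1.20 × 10⁴ = 0.0689 nM = 68.9 pM.

68.9 pM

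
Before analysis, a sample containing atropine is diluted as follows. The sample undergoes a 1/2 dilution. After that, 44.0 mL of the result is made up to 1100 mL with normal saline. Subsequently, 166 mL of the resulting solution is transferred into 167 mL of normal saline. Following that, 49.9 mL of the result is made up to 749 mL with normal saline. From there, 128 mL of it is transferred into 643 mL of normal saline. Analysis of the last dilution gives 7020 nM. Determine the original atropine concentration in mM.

63.7 mM

Overall dilution factor = 2 × 25 × 2.006 × 15.01 × 6.023 = 9068.
Original = 7020 nM × 9068 = 6.37 × 10⁷ nM = 63.7 mM.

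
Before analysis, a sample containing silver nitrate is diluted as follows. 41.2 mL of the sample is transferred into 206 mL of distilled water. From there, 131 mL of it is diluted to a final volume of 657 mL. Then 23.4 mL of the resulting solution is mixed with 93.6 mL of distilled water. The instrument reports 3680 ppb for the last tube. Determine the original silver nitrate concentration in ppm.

Overall dilution factor = 6 × 5.015 × 5 = 150.
Original = 3680 ppb × 150 = 5.54 × 10⁵ ppb = 554 ppm.

554 ppm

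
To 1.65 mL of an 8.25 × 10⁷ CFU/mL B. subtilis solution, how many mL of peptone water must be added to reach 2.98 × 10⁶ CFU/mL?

44.0 mL

V₂ = C₁V₁/C₂ = 8.25 × 10⁷ × 1.65 / 2.98 × 10⁶ = 45.7 mL.
Diluent to add = V₂ − V₁ = 45.7 − 1.65 = 44.0 mL.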